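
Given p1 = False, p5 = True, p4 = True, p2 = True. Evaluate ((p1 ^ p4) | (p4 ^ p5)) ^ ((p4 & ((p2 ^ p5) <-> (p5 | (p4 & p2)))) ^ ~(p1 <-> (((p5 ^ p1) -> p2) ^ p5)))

True

p1 ^ p4 = False ^ True = True
p4 ^ p5 = True ^ True = False
(p1 ^ p4) | (p4 ^ p5) = True | False = True
p2 ^ p5 = True ^ True = False
p4 & p2 = True & True = True
p5 | (p4 & p2) = True | True = True
(p2 ^ p5) <-> (p5 | (p4 & p2)) = False <-> True = False
p4 & ((p2 ^ p5) <-> (p5 | (p4 & p2))) = True & False = False
p5 ^ p1 = True ^ False = True
(p5 ^ p1) -> p2 = True -> True = True
((p5 ^ p1) -> p2) ^ p5 = True ^ True = False
p1 <-> (((p5 ^ p1) -> p2) ^ p5) = False <-> False = True
~(p1 <-> (((p5 ^ p1) -> p2) ^ p5)) = ~True = False
(p4 & ((p2 ^ p5) <-> (p5 | (p4 & p2)))) ^ ~(p1 <-> (((p5 ^ p1) -> p2) ^ p5)) = False ^ False = False
((p1 ^ p4) | (p4 ^ p5)) ^ ((p4 & ((p2 ^ p5) <-> (p5 | (p4 & p2)))) ^ ~(p1 <-> (((p5 ^ p1) -> p2) ^ p5))) = True ^ False = True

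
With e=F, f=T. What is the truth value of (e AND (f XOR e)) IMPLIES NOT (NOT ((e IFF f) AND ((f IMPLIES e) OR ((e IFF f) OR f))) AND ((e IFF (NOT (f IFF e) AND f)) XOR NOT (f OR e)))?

f XOR e = T XOR F = T
e AND (f XOR e) = F AND T = F
e IFF f = F IFF T = F
f IMPLIES e = T IMPLIES F = F
e IFF f = F IFF T = F
(e IFF f) OR f = F OR T = T
(f IMPLIES e) OR ((e IFF f) OR f) = F OR T = T
(e IFF f) AND ((f IMPLIES e) OR ((e IFF f) OR f)) = F AND T = F
NOT ((e IFF f) AND ((f IMPLIES e) OR ((e IFF f) OR f))) = NOT F = T
f IFF e = T IFF F = F
NOT (f IFF e) = NOT F = T
NOT (f IFF e) AND f = T AND T = T
e IFF (NOT (f IFF e) AND f) = F IFF T = F
f OR e = T OR F = T
NOT (f OR e) = NOT T = F
(e IFF (NOT (f IFF e) AND f)) XOR NOT (f OR e) = F XOR F = F
NOT ((e IFF f) AND ((f IMPLIES e) OR ((e IFF f) OR f))) AND ((e IFF (NOT (f IFF e) AND f)) XOR NOT (f OR e)) = T AND F = F
NOT (NOT ((e IFF f) AND ((f IMPLIES e) OR ((e IFF f) OR f))) AND ((e IFF (NOT (f IFF e) AND f)) XOR NOT (f OR e))) = NOT F = T
(e AND (f XOR e)) IMPLIES NOT (NOT ((e IFF f) AND ((f IMPLIES e) OR ((e IFF f) OR f))) AND ((e IFF (NOT (f IFF e) AND f)) XOR NOT (f OR e))) = F IMPLIES T = T

T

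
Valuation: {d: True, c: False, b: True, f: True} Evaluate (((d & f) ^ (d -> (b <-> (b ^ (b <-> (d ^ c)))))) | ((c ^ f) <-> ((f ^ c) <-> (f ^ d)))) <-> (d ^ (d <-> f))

d & f = True & True = True
d ^ c = True ^ False = True
b <-> (d ^ c) = True <-> True = True
b ^ (b <-> (d ^ c)) = True ^ True = False
b <-> (b ^ (b <-> (d ^ c))) = True <-> False = False
d -> (b <-> (b ^ (b <-> (d ^ c)))) = True -> False = False
(d & f) ^ (d -> (b <-> (b ^ (b <-> (d ^ c))))) = True ^ False = True
c ^ f = False ^ True = True
f ^ c = True ^ False = True
f ^ d = True ^ True = False
(f ^ c) <-> (f ^ d) = True <-> False = False
(c ^ f) <-> ((f ^ c) <-> (f ^ d)) = True <-> False = False
((d & f) ^ (d -> (b <-> (b ^ (b <-> (d ^ c)))))) | ((c ^ f) <-> ((f ^ c) <-> (f ^ d))) = True | False = True
d <-> f = True <-> True = True
d ^ (d <-> f) = True ^ True = False
(((d & f) ^ (d -> (b <-> (b ^ (b <-> (d ^ c)))))) | ((c ^ f) <-> ((f ^ c) <-> (f ^ d)))) <-> (d ^ (d <-> f)) = True <-> False = False

False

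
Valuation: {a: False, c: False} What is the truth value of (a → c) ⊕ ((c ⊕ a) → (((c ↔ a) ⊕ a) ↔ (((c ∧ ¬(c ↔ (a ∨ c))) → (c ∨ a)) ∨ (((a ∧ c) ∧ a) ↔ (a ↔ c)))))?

a → c = False → False = True
c ⊕ a = False ⊕ False = False
c ↔ a = False ↔ False = True
(c ↔ a) ⊕ a = True ⊕ False = True
a ∨ c = False ∨ False = False
c ↔ (a ∨ c) = False ↔ False = True
¬(c ↔ (a ∨ c)) = ¬True = False
c ∧ ¬(c ↔ (a ∨ c)) = False ∧ False = False
c ∨ a = False ∨ False = False
(c ∧ ¬(c ↔ (a ∨ c))) → (c ∨ a) = False → False = True
a ∧ c = False ∧ False = False
(a ∧ c) ∧ a = False ∧ False = False
a ↔ c = False ↔ False = True
((a ∧ c) ∧ a) ↔ (a ↔ c) = False ↔ True = False
((c ∧ ¬(c ↔ (a ∨ c))) → (c ∨ a)) ∨ (((a ∧ c) ∧ a) ↔ (a ↔ c)) = True ∨ False = True
((c ↔ a) ⊕ a) ↔ (((c ∧ ¬(c ↔ (a ∨ c))) → (c ∨ a)) ∨ (((a ∧ c) ∧ a) ↔ (a ↔ c))) = True ↔ True = True
(c ⊕ a) → (((c ↔ a) ⊕ a) ↔ (((c ∧ ¬(c ↔ (a ∨ c))) → (c ∨ a)) ∨ (((a ∧ c) ∧ a) ↔ (a ↔ c)))) = False → True = True
(a → c) ⊕ ((c ⊕ a) → (((c ↔ a) ⊕ a) ↔ (((c ∧ ¬(c ↔ (a ∨ c))) → (c ∨ a)) ∨ (((a ∧ c) ∧ a) ↔ (a ↔ c))))) = True ⊕ True = False

False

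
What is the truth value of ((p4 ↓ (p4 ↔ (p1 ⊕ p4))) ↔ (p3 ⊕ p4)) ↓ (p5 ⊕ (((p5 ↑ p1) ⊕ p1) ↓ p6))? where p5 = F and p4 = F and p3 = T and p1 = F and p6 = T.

T

Substituting p5=F, p4=F, p3=T, p1=F, p6=T:
p1 ⊕ p4 = F ⊕ F = F
p4 ↔ (p1 ⊕ p4) = F ↔ F = T
p4 ↓ (p4 ↔ (p1 ⊕ p4)) = F ↓ T = F
p3 ⊕ p4 = T ⊕ F = T
(p4 ↓ (p4 ↔ (p1 ⊕ p4))) ↔ (p3 ⊕ p4) = F ↔ T = F
p5 ↑ p1 = F ↑ F = T
(p5 ↑ p1) ⊕ p1 = T ⊕ F = T
((p5 ↑ p1) ⊕ p1) ↓ p6 = T ↓ T = F
p5 ⊕ (((p5 ↑ p1) ⊕ p1) ↓ p6) = F ⊕ F = F
((p4 ↓ (p4 ↔ (p1 ⊕ p4))) ↔ (p3 ⊕ p4)) ↓ (p5 ⊕ (((p5 ↑ p1) ⊕ p1) ↓ p6)) = F ↓ F = T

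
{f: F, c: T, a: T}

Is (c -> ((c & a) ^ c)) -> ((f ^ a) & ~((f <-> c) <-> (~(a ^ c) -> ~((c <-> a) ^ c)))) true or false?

T

Substituting f=F, c=T, a=T:
c & a = T & T = T
(c & a) ^ c = T ^ T = F
c -> ((c & a) ^ c) = T -> F = F
f ^ a = F ^ T = T
f <-> c = F <-> T = F
a ^ c = T ^ T = F
~(a ^ c) = ~F = T
c <-> a = T <-> T = T
(c <-> a) ^ c = T ^ T = F
~((c <-> a) ^ c) = ~F = T
~(a ^ c) -> ~((c <-> a) ^ c) = T -> T = T
(f <-> c) <-> (~(a ^ c) -> ~((c <-> a) ^ c)) = F <-> T = F
~((f <-> c) <-> (~(a ^ c) -> ~((c <-> a) ^ c))) = ~F = T
(f ^ a) & ~((f <-> c) <-> (~(a ^ c) -> ~((c <-> a) ^ c))) = T & T = T
(c -> ((c & a) ^ c)) -> ((f ^ a) & ~((f <-> c) <-> (~(a ^ c) -> ~((c <-> a) ^ c)))) = F -> T = T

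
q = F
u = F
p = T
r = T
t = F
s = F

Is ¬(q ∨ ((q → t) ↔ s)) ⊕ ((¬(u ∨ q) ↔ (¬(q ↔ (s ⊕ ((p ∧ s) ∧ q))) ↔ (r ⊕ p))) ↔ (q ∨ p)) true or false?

Substituting q=F, u=F, p=T, r=T, t=F, s=F:
q → t = F → F = T
(q → t) ↔ s = T ↔ F = F
q ∨ ((q → t) ↔ s) = F ∨ F = F
¬(q ∨ ((q → t) ↔ s)) = ¬F = T
u ∨ q = F ∨ F = F
¬(u ∨ q) = ¬F = T
p ∧ s = T ∧ F = F
(p ∧ s) ∧ q = F ∧ F = F
s ⊕ ((p ∧ s) ∧ q) = F ⊕ F = F
q ↔ (s ⊕ ((p ∧ s) ∧ q)) = F ↔ F = T
¬(q ↔ (s ⊕ ((p ∧ s) ∧ q))) = ¬T = F
r ⊕ p = T ⊕ T = F
¬(q ↔ (s ⊕ ((p ∧ s) ∧ q))) ↔ (r ⊕ p) = F ↔ F = T
¬(u ∨ q) ↔ (¬(q ↔ (s ⊕ ((p ∧ s) ∧ q))) ↔ (r ⊕ p)) = T ↔ T = T
q ∨ p = F ∨ T = T
(¬(u ∨ q) ↔ (¬(q ↔ (s ⊕ ((p ∧ s) ∧ q))) ↔ (r ⊕ p))) ↔ (q ∨ p) = T ↔ T = T
¬(q ∨ ((q → t) ↔ s)) ⊕ ((¬(u ∨ q) ↔ (¬(q ↔ (s ⊕ ((p ∧ s) ∧ q))) ↔ (r ⊕ p))) ↔ (q ∨ p)) = T ⊕ T = F

F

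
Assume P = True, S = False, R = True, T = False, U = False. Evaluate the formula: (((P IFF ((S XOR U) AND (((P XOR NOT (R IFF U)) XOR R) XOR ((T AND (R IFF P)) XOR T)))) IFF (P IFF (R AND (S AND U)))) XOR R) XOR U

False

S XOR U = False XOR False = False
R IFF U = True IFF False = False
NOT (R IFF U) = NOT False = True
P XOR NOT (R IFF U) = True XOR True = False
(P XOR NOT (R IFF U)) XOR R = False XOR True = True
R IFF P = True IFF True = True
T AND (R IFF P) = False AND True = False
(T AND (R IFF P)) XOR T = False XOR False = False
((P XOR NOT (R IFF U)) XOR R) XOR ((T AND (R IFF P)) XOR T) = True XOR False = True
(S XOR U) AND (((P XOR NOT (R IFF U)) XOR R) XOR ((T AND (R IFF P)) XOR T)) = False AND True = False
P IFF ((S XOR U) AND (((P XOR NOT (R IFF U)) XOR R) XOR ((T AND (R IFF P)) XOR T))) = True IFF False = False
S AND U = False AND False = False
R AND (S AND U) = True AND False = False
P IFF (R AND (S AND U)) = True IFF False = False
(P IFF ((S XOR U) AND (((P XOR NOT (R IFF U)) XOR R) XOR ((T AND (R IFF P)) XOR T)))) IFF (P IFF (R AND (S AND U))) = False IFF False = True
((P IFF ((S XOR U) AND (((P XOR NOT (R IFF U)) XOR R) XOR ((T AND (R IFF P)) XOR T)))) IFF (P IFF (R AND (S AND U)))) XOR R = True XOR True = False
(((P IFF ((S XOR U) AND (((P XOR NOT (R IFF U)) XOR R) XOR ((T AND (R IFF P)) XOR T)))) IFF (P IFF (R AND (S AND U)))) XOR R) XOR U = False XOR False = False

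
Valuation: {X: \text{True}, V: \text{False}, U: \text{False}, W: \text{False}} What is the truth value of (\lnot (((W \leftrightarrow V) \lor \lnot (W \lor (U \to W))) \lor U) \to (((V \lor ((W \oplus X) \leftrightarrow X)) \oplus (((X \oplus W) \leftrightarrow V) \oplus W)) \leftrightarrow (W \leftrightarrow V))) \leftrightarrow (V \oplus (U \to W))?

\text{True}

W \leftrightarrow V = \text{False} \leftrightarrow \text{False} = \text{True}
U \to W = \text{False} \to \text{False} = \text{True}
W \lor (U \to W) = \text{False} \lor \text{True} = \text{True}
\lnot (W \lor (U \to W)) = \lnot \text{True} = \text{False}
(W \leftrightarrow V) \lor \lnot (W \lor (U \to W)) = \text{True} \lor \text{False} = \text{True}
((W \leftrightarrow V) \lor \lnot (W \lor (U \to W))) \lor U = \text{True} \lor \text{False} = \text{True}
\lnot (((W \leftrightarrow V) \lor \lnot (W \lor (U \to W))) \lor U) = \lnot \text{True} = \text{False}
W \oplus X = \text{False} \oplus \text{True} = \text{True}
(W \oplus X) \leftrightarrow X = \text{True} \leftrightarrow \text{True} = \text{True}
V \lor ((W \oplus X) \leftrightarrow X) = \text{False} \lor \text{True} = \text{True}
X \oplus W = \text{True} \oplus \text{False} = \text{True}
(X \oplus W) \leftrightarrow V = \text{True} \leftrightarrow \text{False} = \text{False}
((X \oplus W) \leftrightarrow V) \oplus W = \text{False} \oplus \text{False} = \text{False}
(V \lor ((W \oplus X) \leftrightarrow X)) \oplus (((X \oplus W) \leftrightarrow V) \oplus W) = \text{True} \oplus \text{False} = \text{True}
W \leftrightarrow V = \text{False} \leftrightarrow \text{False} = \text{True}
((V \lor ((W \oplus X) \leftrightarrow X)) \oplus (((X \oplus W) \leftrightarrow V) \oplus W)) \leftrightarrow (W \leftrightarrow V) = \text{True} \leftrightarrow \text{True} = \text{True}
\lnot (((W \leftrightarrow V) \lor \lnot (W \lor (U \to W))) \lor U) \to (((V \lor ((W \oplus X) \leftrightarrow X)) \oplus (((X \oplus W) \leftrightarrow V) \oplus W)) \leftrightarrow (W \leftrightarrow V)) = \text{False} \to \text{True} = \text{True}
U \to W = \text{False} \to \text{False} = \text{True}
V \oplus (U \to W) = \text{False} \oplus \text{True} = \text{True}
(\lnot (((W \leftrightarrow V) \lor \lnot (W \lor (U \to W))) \lor U) \to (((V \lor ((W \oplus X) \leftrightarrow X)) \oplus (((X \oplus W) \leftrightarrow V) \oplus W)) \leftrightarrow (W \leftrightarrow V))) \leftrightarrow (V \oplus (U \to W)) = \text{True} \leftrightarrow \text{True} = \text{True}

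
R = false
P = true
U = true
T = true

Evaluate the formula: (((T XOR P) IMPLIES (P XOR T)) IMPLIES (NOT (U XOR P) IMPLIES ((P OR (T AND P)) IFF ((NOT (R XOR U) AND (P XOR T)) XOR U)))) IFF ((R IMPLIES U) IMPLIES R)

T XOR P = true XOR true = false
P XOR T = true XOR true = false
(T XOR P) IMPLIES (P XOR T) = false IMPLIES false = true
U XOR P = true XOR true = false
NOT (U XOR P) = NOT false = true
T AND P = true AND true = true
P OR (T AND P) = true OR true = true
R XOR U = false XOR true = true
NOT (R XOR U) = NOT true = false
P XOR T = true XOR true = false
NOT (R XOR U) AND (P XOR T) = false AND false = false
(NOT (R XOR U) AND (P XOR T)) XOR U = false XOR true = true
(P OR (T AND P)) IFF ((NOT (R XOR U) AND (P XOR T)) XOR U) = true IFF true = true
NOT (U XOR P) IMPLIES ((P OR (T AND P)) IFF ((NOT (R XOR U) AND (P XOR T)) XOR U)) = true IMPLIES true = true
((T XOR P) IMPLIES (P XOR T)) IMPLIES (NOT (U XOR P) IMPLIES ((P OR (T AND P)) IFF ((NOT (R XOR U) AND (P XOR T)) XOR U))) = true IMPLIES true = true
R IMPLIES U = false IMPLIES true = true
(R IMPLIES U) IMPLIES R = true IMPLIES false = false
(((T XOR P) IMPLIES (P XOR T)) IMPLIES (NOT (U XOR P) IMPLIES ((P OR (T AND P)) IFF ((NOT (R XOR U) AND (P XOR T)) XOR U)))) IFF ((R IMPLIES U) IMPLIES R) = true IFF false = false

false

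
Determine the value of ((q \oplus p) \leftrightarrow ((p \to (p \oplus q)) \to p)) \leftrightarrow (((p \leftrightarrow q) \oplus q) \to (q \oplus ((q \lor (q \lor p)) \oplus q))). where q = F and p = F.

F

q \oplus p = F \oplus F = F
p \oplus q = F \oplus F = F
p \to (p \oplus q) = F \to F = T
(p \to (p \oplus q)) \to p = T \to F = F
(q \oplus p) \leftrightarrow ((p \to (p \oplus q)) \to p) = F \leftrightarrow F = T
p \leftrightarrow q = F \leftrightarrow F = T
(p \leftrightarrow q) \oplus q = T \oplus F = T
q \lor p = F \lor F = F
q \lor (q \lor p) = F \lor F = F
(q \lor (q \lor p)) \oplus q = F \oplus F = F
q \oplus ((q \lor (q \lor p)) \oplus q) = F \oplus F = F
((p \leftrightarrow q) \oplus q) \to (q \oplus ((q \lor (q \lor p)) \oplus q)) = T \to F = F
((q \oplus p) \leftrightarrow ((p \to (p \oplus q)) \to p)) \leftrightarrow (((p \leftrightarrow q) \oplus q) \to (q \oplus ((q \lor (q \lor p)) \oplus q))) = T \leftrightarrow F = F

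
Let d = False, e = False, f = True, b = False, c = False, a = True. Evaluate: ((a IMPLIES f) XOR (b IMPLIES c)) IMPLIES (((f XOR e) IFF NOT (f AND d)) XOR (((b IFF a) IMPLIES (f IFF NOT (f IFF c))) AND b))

True

a IMPLIES f = True IMPLIES True = True
b IMPLIES c = False IMPLIES False = True
(a IMPLIES f) XOR (b IMPLIES c) = True XOR True = False
f XOR e = True XOR False = True
f AND d = True AND False = False
NOT (f AND d) = NOT False = True
(f XOR e) IFF NOT (f AND d) = True IFF True = True
b IFF a = False IFF True = False
f IFF c = True IFF False = False
NOT (f IFF c) = NOT False = True
f IFF NOT (f IFF c) = True IFF True = True
(b IFF a) IMPLIES (f IFF NOT (f IFF c)) = False IMPLIES True = True
((b IFF a) IMPLIES (f IFF NOT (f IFF c))) AND b = True AND False = False
((f XOR e) IFF NOT (f AND d)) XOR (((b IFF a) IMPLIES (f IFF NOT (f IFF c))) AND b) = True XOR False = True
((a IMPLIES f) XOR (b IMPLIES c)) IMPLIES (((f XOR e) IFF NOT (f AND d)) XOR (((b IFF a) IMPLIES (f IFF NOT (f IFF c))) AND b)) = False IMPLIES True = True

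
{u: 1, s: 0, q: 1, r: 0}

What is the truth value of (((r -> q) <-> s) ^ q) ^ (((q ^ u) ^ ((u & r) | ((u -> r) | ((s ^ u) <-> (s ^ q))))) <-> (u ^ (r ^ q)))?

Substituting u=1, s=0, q=1, r=0:
r -> q = 0 -> 1 = 1
(r -> q) <-> s = 1 <-> 0 = 0
((r -> q) <-> s) ^ q = 0 ^ 1 = 1
q ^ u = 1 ^ 1 = 0
u & r = 1 & 0 = 0
u -> r = 1 -> 0 = 0
s ^ u = 0 ^ 1 = 1
s ^ q = 0 ^ 1 = 1
(s ^ u) <-> (s ^ q) = 1 <-> 1 = 1
(u -> r) | ((s ^ u) <-> (s ^ q)) = 0 | 1 = 1
(u & r) | ((u -> r) | ((s ^ u) <-> (s ^ q))) = 0 | 1 = 1
(q ^ u) ^ ((u & r) | ((u -> r) | ((s ^ u) <-> (s ^ q)))) = 0 ^ 1 = 1
r ^ q = 0 ^ 1 = 1
u ^ (r ^ q) = 1 ^ 1 = 0
((q ^ u) ^ ((u & r) | ((u -> r) | ((s ^ u) <-> (s ^ q))))) <-> (u ^ (r ^ q)) = 1 <-> 0 = 0
(((r -> q) <-> s) ^ q) ^ (((q ^ u) ^ ((u & r) | ((u -> r) | ((s ^ u) <-> (s ^ q))))) <-> (u ^ (r ^ q))) = 1 ^ 0 = 1

1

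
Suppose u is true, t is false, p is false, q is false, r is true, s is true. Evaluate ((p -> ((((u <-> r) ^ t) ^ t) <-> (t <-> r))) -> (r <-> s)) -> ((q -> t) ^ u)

0

Substituting u=1, t=0, p=0, q=0, r=1, s=1:
u <-> r = 1 <-> 1 = 1
(u <-> r) ^ t = 1 ^ 0 = 1
((u <-> r) ^ t) ^ t = 1 ^ 0 = 1
t <-> r = 0 <-> 1 = 0
(((u <-> r) ^ t) ^ t) <-> (t <-> r) = 1 <-> 0 = 0
p -> ((((u <-> r) ^ t) ^ t) <-> (t <-> r)) = 0 -> 0 = 1
r <-> s = 1 <-> 1 = 1
(p -> ((((u <-> r) ^ t) ^ t) <-> (t <-> r))) -> (r <-> s) = 1 -> 1 = 1
q -> t = 0 -> 0 = 1
(q -> t) ^ u = 1 ^ 1 = 0
((p -> ((((u <-> r) ^ t) ^ t) <-> (t <-> r))) -> (r <-> s)) -> ((q -> t) ^ u) = 1 -> 0 = 0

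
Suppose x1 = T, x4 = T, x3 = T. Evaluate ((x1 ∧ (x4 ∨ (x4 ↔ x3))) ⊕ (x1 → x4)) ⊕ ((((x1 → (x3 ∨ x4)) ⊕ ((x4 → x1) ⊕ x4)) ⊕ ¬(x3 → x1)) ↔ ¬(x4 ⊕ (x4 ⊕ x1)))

x4 ↔ x3 = T ↔ T = T
x4 ∨ (x4 ↔ x3) = T ∨ T = T
x1 ∧ (x4 ∨ (x4 ↔ x3)) = T ∧ T = T
x1 → x4 = T → T = T
(x1 ∧ (x4 ∨ (x4 ↔ x3))) ⊕ (x1 → x4) = T ⊕ T = F
x3 ∨ x4 = T ∨ T = T
x1 → (x3 ∨ x4) = T → T = T
x4 → x1 = T → T = T
(x4 → x1) ⊕ x4 = T ⊕ T = F
(x1 → (x3 ∨ x4)) ⊕ ((x4 → x1) ⊕ x4) = T ⊕ F = T
x3 → x1 = T → T = T
¬(x3 → x1) = ¬T = F
((x1 → (x3 ∨ x4)) ⊕ ((x4 → x1) ⊕ x4)) ⊕ ¬(x3 → x1) = T ⊕ F = T
x4 ⊕ x1 = T ⊕ T = F
x4 ⊕ (x4 ⊕ x1) = T ⊕ F = T
¬(x4 ⊕ (x4 ⊕ x1)) = ¬T = F
(((x1 → (x3 ∨ x4)) ⊕ ((x4 → x1) ⊕ x4)) ⊕ ¬(x3 → x1)) ↔ ¬(x4 ⊕ (x4 ⊕ x1)) = T ↔ F = F
((x1 ∧ (x4 ∨ (x4 ↔ x3))) ⊕ (x1 → x4)) ⊕ ((((x1 → (x3 ∨ x4)) ⊕ ((x4 → x1) ⊕ x4)) ⊕ ¬(x3 → x1)) ↔ ¬(x4 ⊕ (x4 ⊕ x1))) = F ⊕ F = F

F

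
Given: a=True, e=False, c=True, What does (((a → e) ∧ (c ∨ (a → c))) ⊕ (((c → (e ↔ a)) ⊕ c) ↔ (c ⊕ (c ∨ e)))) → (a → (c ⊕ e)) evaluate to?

a → e = True → False = False
a → c = True → True = True
c ∨ (a → c) = True ∨ True = True
(a → e) ∧ (c ∨ (a → c)) = False ∧ True = False
e ↔ a = False ↔ True = False
c → (e ↔ a) = True → False = False
(c → (e ↔ a)) ⊕ c = False ⊕ True = True
c ∨ e = True ∨ False = True
c ⊕ (c ∨ e) = True ⊕ True = False
((c → (e ↔ a)) ⊕ c) ↔ (c ⊕ (c ∨ e)) = True ↔ False = False
((a → e) ∧ (c ∨ (a → c))) ⊕ (((c → (e ↔ a)) ⊕ c) ↔ (c ⊕ (c ∨ e))) = False ⊕ False = False
c ⊕ e = True ⊕ False = True
a → (c ⊕ e) = True → True = True
(((a → e) ∧ (c ∨ (a → c))) ⊕ (((c → (e ↔ a)) ⊕ c) ↔ (c ⊕ (c ∨ e)))) → (a → (c ⊕ e)) = False → True = True

True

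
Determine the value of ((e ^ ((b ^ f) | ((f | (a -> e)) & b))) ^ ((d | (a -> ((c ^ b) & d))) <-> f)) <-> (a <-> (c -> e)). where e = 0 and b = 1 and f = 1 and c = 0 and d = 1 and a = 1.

0

Substituting e=0, b=1, f=1, c=0, d=1, a=1:
b ^ f = 1 ^ 1 = 0
a -> e = 1 -> 0 = 0
f | (a -> e) = 1 | 0 = 1
(f | (a -> e)) & b = 1 & 1 = 1
(b ^ f) | ((f | (a -> e)) & b) = 0 | 1 = 1
e ^ ((b ^ f) | ((f | (a -> e)) & b)) = 0 ^ 1 = 1
c ^ b = 0 ^ 1 = 1
(c ^ b) & d = 1 & 1 = 1
a -> ((c ^ b) & d) = 1 -> 1 = 1
d | (a -> ((c ^ b) & d)) = 1 | 1 = 1
(d | (a -> ((c ^ b) & d))) <-> f = 1 <-> 1 = 1
(e ^ ((b ^ f) | ((f | (a -> e)) & b))) ^ ((d | (a -> ((c ^ b) & d))) <-> f) = 1 ^ 1 = 0
c -> e = 0 -> 0 = 1
a <-> (c -> e) = 1 <-> 1 = 1
((e ^ ((b ^ f) | ((f | (a -> e)) & b))) ^ ((d | (a -> ((c ^ b) & d))) <-> f)) <-> (a <-> (c -> e)) = 0 <-> 1 = 0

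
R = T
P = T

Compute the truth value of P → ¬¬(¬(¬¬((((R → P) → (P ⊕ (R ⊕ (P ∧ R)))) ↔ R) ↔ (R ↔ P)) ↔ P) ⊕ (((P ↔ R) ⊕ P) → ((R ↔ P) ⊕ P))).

R → P = T → T = T
P ∧ R = T ∧ T = T
R ⊕ (P ∧ R) = T ⊕ T = F
P ⊕ (R ⊕ (P ∧ R)) = T ⊕ F = T
(R → P) → (P ⊕ (R ⊕ (P ∧ R))) = T → T = T
((R → P) → (P ⊕ (R ⊕ (P ∧ R)))) ↔ R = T ↔ T = T
R ↔ P = T ↔ T = T
(((R → P) → (P ⊕ (R ⊕ (P ∧ R)))) ↔ R) ↔ (R ↔ P) = T ↔ T = T
¬((((R → P) → (P ⊕ (R ⊕ (P ∧ R)))) ↔ R) ↔ (R ↔ P)) = ¬T = F
¬¬((((R → P) → (P ⊕ (R ⊕ (P ∧ R)))) ↔ R) ↔ (R ↔ P)) = ¬F = T
¬¬((((R → P) → (P ⊕ (R ⊕ (P ∧ R)))) ↔ R) ↔ (R ↔ P)) ↔ P = T ↔ T = T
¬(¬¬((((R → P) → (P ⊕ (R ⊕ (P ∧ R)))) ↔ R) ↔ (R ↔ P)) ↔ P) = ¬T = F
P ↔ R = T ↔ T = T
(P ↔ R) ⊕ P = T ⊕ T = F
R ↔ P = T ↔ T = T
(R ↔ P) ⊕ P = T ⊕ T = F
((P ↔ R) ⊕ P) → ((R ↔ P) ⊕ P) = F → F = T
¬(¬¬((((R → P) → (P ⊕ (R ⊕ (P ∧ R)))) ↔ R) ↔ (R ↔ P)) ↔ P) ⊕ (((P ↔ R) ⊕ P) → ((R ↔ P) ⊕ P)) = F ⊕ T = T
¬(¬(¬¬((((R → P) → (P ⊕ (R ⊕ (P ∧ R)))) ↔ R) ↔ (R ↔ P)) ↔ P) ⊕ (((P ↔ R) ⊕ P) → ((R ↔ P) ⊕ P))) = ¬T = F
¬¬(¬(¬¬((((R → P) → (P ⊕ (R ⊕ (P ∧ R)))) ↔ R) ↔ (R ↔ P)) ↔ P) ⊕ (((P ↔ R) ⊕ P) → ((R ↔ P) ⊕ P))) = ¬F = T
P → ¬¬(¬(¬¬((((R → P) → (P ⊕ (R ⊕ (P ∧ R)))) ↔ R) ↔ (R ↔ P)) ↔ P) ⊕ (((P ↔ R) ⊕ P) → ((R ↔ P) ⊕ P))) = T → T = T

T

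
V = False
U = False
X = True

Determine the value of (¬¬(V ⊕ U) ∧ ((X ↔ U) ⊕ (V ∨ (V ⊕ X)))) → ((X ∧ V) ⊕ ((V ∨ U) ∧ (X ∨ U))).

V ⊕ U = False ⊕ False = False
¬(V ⊕ U) = ¬False = True
¬¬(V ⊕ U) = ¬True = False
X ↔ U = True ↔ False = False
V ⊕ X = False ⊕ True = True
V ∨ (V ⊕ X) = False ∨ True = True
(X ↔ U) ⊕ (V ∨ (V ⊕ X)) = False ⊕ True = True
¬¬(V ⊕ U) ∧ ((X ↔ U) ⊕ (V ∨ (V ⊕ X))) = False ∧ True = False
X ∧ V = True ∧ False = False
V ∨ U = False ∨ False = False
X ∨ U = True ∨ False = True
(V ∨ U) ∧ (X ∨ U) = False ∧ True = False
(X ∧ V) ⊕ ((V ∨ U) ∧ (X ∨ U)) = False ⊕ False = False
(¬¬(V ⊕ U) ∧ ((X ↔ U) ⊕ (V ∨ (V ⊕ X)))) → ((X ∧ V) ⊕ ((V ∨ U) ∧ (X ∨ U))) = False → False = True

True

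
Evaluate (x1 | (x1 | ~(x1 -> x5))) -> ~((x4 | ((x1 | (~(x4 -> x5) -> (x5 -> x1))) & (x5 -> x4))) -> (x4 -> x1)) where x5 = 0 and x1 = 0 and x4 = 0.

1

Substituting x5=0, x1=0, x4=0:
x1 -> x5 = 0 -> 0 = 1
~(x1 -> x5) = ~1 = 0
x1 | ~(x1 -> x5) = 0 | 0 = 0
x1 | (x1 | ~(x1 -> x5)) = 0 | 0 = 0
x4 -> x5 = 0 -> 0 = 1
~(x4 -> x5) = ~1 = 0
x5 -> x1 = 0 -> 0 = 1
~(x4 -> x5) -> (x5 -> x1) = 0 -> 1 = 1
x1 | (~(x4 -> x5) -> (x5 -> x1)) = 0 | 1 = 1
x5 -> x4 = 0 -> 0 = 1
(x1 | (~(x4 -> x5) -> (x5 -> x1))) & (x5 -> x4) = 1 & 1 = 1
x4 | ((x1 | (~(x4 -> x5) -> (x5 -> x1))) & (x5 -> x4)) = 0 | 1 = 1
x4 -> x1 = 0 -> 0 = 1
(x4 | ((x1 | (~(x4 -> x5) -> (x5 -> x1))) & (x5 -> x4))) -> (x4 -> x1) = 1 -> 1 = 1
~((x4 | ((x1 | (~(x4 -> x5) -> (x5 -> x1))) & (x5 -> x4))) -> (x4 -> x1)) = ~1 = 0
(x1 | (x1 | ~(x1 -> x5))) -> ~((x4 | ((x1 | (~(x4 -> x5) -> (x5 -> x1))) & (x5 -> x4))) -> (x4 -> x1)) = 0 -> 0 = 1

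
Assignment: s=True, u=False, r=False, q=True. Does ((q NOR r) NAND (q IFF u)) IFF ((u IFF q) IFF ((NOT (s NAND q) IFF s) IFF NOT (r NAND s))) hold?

Substituting s=True, u=False, r=False, q=True:
q NOR r = True NOR False = False
q IFF u = True IFF False = False
(q NOR r) NAND (q IFF u) = False NAND False = True
u IFF q = False IFF True = False
s NAND q = True NAND True = False
NOT (s NAND q) = NOT False = True
NOT (s NAND q) IFF s = True IFF True = True
r NAND s = False NAND True = True
NOT (r NAND s) = NOT True = False
(NOT (s NAND q) IFF s) IFF NOT (r NAND s) = True IFF False = False
(u IFF q) IFF ((NOT (s NAND q) IFF s) IFF NOT (r NAND s)) = False IFF False = True
((q NOR r) NAND (q IFF u)) IFF ((u IFF q) IFF ((NOT (s NAND q) IFF s) IFF NOT (r NAND s))) = True IFF True = True

True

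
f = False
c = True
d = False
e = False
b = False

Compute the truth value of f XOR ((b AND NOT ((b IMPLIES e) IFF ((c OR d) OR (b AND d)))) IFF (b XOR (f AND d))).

True

b IMPLIES e = False IMPLIES False = True
c OR d = True OR False = True
b AND d = False AND False = False
(c OR d) OR (b AND d) = True OR False = True
(b IMPLIES e) IFF ((c OR d) OR (b AND d)) = True IFF True = True
NOT ((b IMPLIES e) IFF ((c OR d) OR (b AND d))) = NOT True = False
b AND NOT ((b IMPLIES e) IFF ((c OR d) OR (b AND d))) = False AND False = False
f AND d = False AND False = False
b XOR (f AND d) = False XOR False = False
(b AND NOT ((b IMPLIES e) IFF ((c OR d) OR (b AND d)))) IFF (b XOR (f AND d)) = False IFF False = True
f XOR ((b AND NOT ((b IMPLIES e) IFF ((c OR d) OR (b AND d)))) IFF (b XOR (f AND d))) = False XOR True = True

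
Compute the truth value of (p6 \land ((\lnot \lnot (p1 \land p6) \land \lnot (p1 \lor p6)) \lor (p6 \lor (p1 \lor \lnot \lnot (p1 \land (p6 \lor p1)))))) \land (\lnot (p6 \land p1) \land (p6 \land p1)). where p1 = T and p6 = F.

Substituting p1=T, p6=F:
p1 \land p6 = T \land F = F
\lnot (p1 \land p6) = \lnot F = T
\lnot \lnot (p1 \land p6) = \lnot T = F
p1 \lor p6 = T \lor F = T
\lnot (p1 \lor p6) = \lnot T = F
\lnot \lnot (p1 \land p6) \land \lnot (p1 \lor p6) = F \land F = F
p6 \lor p1 = F \lor T = T
p1 \land (p6 \lor p1) = T \land T = T
\lnot (p1 \land (p6 \lor p1)) = \lnot T = F
\lnot \lnot (p1 \land (p6 \lor p1)) = \lnot F = T
p1 \lor \lnot \lnot (p1 \land (p6 \lor p1)) = T \lor T = T
p6 \lor (p1 \lor \lnot \lnot (p1 \land (p6 \lor p1))) = F \lor T = T
(\lnot \lnot (p1 \land p6) \land \lnot (p1 \lor p6)) \lor (p6 \lor (p1 \lor \lnot \lnot (p1 \land (p6 \lor p1)))) = F \lor T = T
p6 \land ((\lnot \lnot (p1 \land p6) \land \lnot (p1 \lor p6)) \lor (p6 \lor (p1 \lor \lnot \lnot (p1 \land (p6 \lor p1))))) = F \land T = F
p6 \land p1 = F \land T = F
\lnot (p6 \land p1) = \lnot F = T
p6 \land p1 = F \land T = F
\lnot (p6 \land p1) \land (p6 \land p1) = T \land F = F
(p6 \land ((\lnot \lnot (p1 \land p6) \land \lnot (p1 \lor p6)) \lor (p6 \lor (p1 \lor \lnot \lnot (p1 \land (p6 \lor p1)))))) \land (\lnot (p6 \land p1) \land (p6 \land p1)) = F \land F = F

F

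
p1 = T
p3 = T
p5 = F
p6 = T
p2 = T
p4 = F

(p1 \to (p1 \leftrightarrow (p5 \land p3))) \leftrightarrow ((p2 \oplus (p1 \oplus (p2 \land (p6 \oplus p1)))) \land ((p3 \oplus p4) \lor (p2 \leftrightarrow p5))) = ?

p5 \land p3 = F \land T = F
p1 \leftrightarrow (p5 \land p3) = T \leftrightarrow F = F
p1 \to (p1 \leftrightarrow (p5 \land p3)) = T \to F = F
p6 \oplus p1 = T \oplus T = F
p2 \land (p6 \oplus p1) = T \land F = F
p1 \oplus (p2 \land (p6 \oplus p1)) = T \oplus F = T
p2 \oplus (p1 \oplus (p2 \land (p6 \oplus p1))) = T \oplus T = F
p3 \oplus p4 = T \oplus F = T
p2 \leftrightarrow p5 = T \leftrightarrow F = F
(p3 \oplus p4) \lor (p2 \leftrightarrow p5) = T \lor F = T
(p2 \oplus (p1 \oplus (p2 \land (p6 \oplus p1)))) \land ((p3 \oplus p4) \lor (p2 \leftrightarrow p5)) = F \land T = F
(p1 \to (p1 \leftrightarrow (p5 \land p3))) \leftrightarrow ((p2 \oplus (p1 \oplus (p2 \land (p6 \oplus p1)))) \land ((p3 \oplus p4) \lor (p2 \leftrightarrow p5))) = F \leftrightarrow F = T

T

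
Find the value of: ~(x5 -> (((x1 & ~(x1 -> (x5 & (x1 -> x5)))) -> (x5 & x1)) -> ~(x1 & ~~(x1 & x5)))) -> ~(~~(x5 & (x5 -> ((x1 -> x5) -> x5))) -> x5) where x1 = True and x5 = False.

x1 -> x5 = True -> False = False
x5 & (x1 -> x5) = False & False = False
x1 -> (x5 & (x1 -> x5)) = True -> False = False
~(x1 -> (x5 & (x1 -> x5))) = ~False = True
x1 & ~(x1 -> (x5 & (x1 -> x5))) = True & True = True
x5 & x1 = False & True = False
(x1 & ~(x1 -> (x5 & (x1 -> x5)))) -> (x5 & x1) = True -> False = False
x1 & x5 = True & False = False
~(x1 & x5) = ~False = True
~~(x1 & x5) = ~True = False
x1 & ~~(x1 & x5) = True & False = False
~(x1 & ~~(x1 & x5)) = ~False = True
((x1 & ~(x1 -> (x5 & (x1 -> x5)))) -> (x5 & x1)) -> ~(x1 & ~~(x1 & x5)) = False -> True = True
x5 -> (((x1 & ~(x1 -> (x5 & (x1 -> x5)))) -> (x5 & x1)) -> ~(x1 & ~~(x1 & x5))) = False -> True = True
~(x5 -> (((x1 & ~(x1 -> (x5 & (x1 -> x5)))) -> (x5 & x1)) -> ~(x1 & ~~(x1 & x5)))) = ~True = False
x1 -> x5 = True -> False = False
(x1 -> x5) -> x5 = False -> False = True
x5 -> ((x1 -> x5) -> x5) = False -> True = True
x5 & (x5 -> ((x1 -> x5) -> x5)) = False & True = False
~(x5 & (x5 -> ((x1 -> x5) -> x5))) = ~False = True
~~(x5 & (x5 -> ((x1 -> x5) -> x5))) = ~True = False
~~(x5 & (x5 -> ((x1 -> x5) -> x5))) -> x5 = False -> False = True
~(~~(x5 & (x5 -> ((x1 -> x5) -> x5))) -> x5) = ~True = False
~(x5 -> (((x1 & ~(x1 -> (x5 & (x1 -> x5)))) -> (x5 & x1)) -> ~(x1 & ~~(x1 & x5)))) -> ~(~~(x5 & (x5 -> ((x1 -> x5) -> x5))) -> x5) = False -> False = True

True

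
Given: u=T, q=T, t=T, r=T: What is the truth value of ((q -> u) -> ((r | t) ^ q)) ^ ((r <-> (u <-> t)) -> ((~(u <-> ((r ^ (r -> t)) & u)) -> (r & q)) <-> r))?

T

Substituting u=T, q=T, t=T, r=T:
q -> u = T -> T = T
r | t = T | T = T
(r | t) ^ q = T ^ T = F
(q -> u) -> ((r | t) ^ q) = T -> F = F
u <-> t = T <-> T = T
r <-> (u <-> t) = T <-> T = T
r -> t = T -> T = T
r ^ (r -> t) = T ^ T = F
(r ^ (r -> t)) & u = F & T = F
u <-> ((r ^ (r -> t)) & u) = T <-> F = F
~(u <-> ((r ^ (r -> t)) & u)) = ~F = T
r & q = T & T = T
~(u <-> ((r ^ (r -> t)) & u)) -> (r & q) = T -> T = T
(~(u <-> ((r ^ (r -> t)) & u)) -> (r & q)) <-> r = T <-> T = T
(r <-> (u <-> t)) -> ((~(u <-> ((r ^ (r -> t)) & u)) -> (r & q)) <-> r) = T -> T = T
((q -> u) -> ((r | t) ^ q)) ^ ((r <-> (u <-> t)) -> ((~(u <-> ((r ^ (r -> t)) & u)) -> (r & q)) <-> r)) = F ^ T = T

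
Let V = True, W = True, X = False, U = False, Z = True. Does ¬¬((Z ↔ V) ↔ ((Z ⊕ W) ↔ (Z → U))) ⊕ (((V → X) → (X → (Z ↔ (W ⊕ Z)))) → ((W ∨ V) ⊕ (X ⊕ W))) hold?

Z ↔ V = True ↔ True = True
Z ⊕ W = True ⊕ True = False
Z → U = True → False = False
(Z ⊕ W) ↔ (Z → U) = False ↔ False = True
(Z ↔ V) ↔ ((Z ⊕ W) ↔ (Z → U)) = True ↔ True = True
¬((Z ↔ V) ↔ ((Z ⊕ W) ↔ (Z → U))) = ¬True = False
¬¬((Z ↔ V) ↔ ((Z ⊕ W) ↔ (Z → U))) = ¬False = True
V → X = True → False = False
W ⊕ Z = True ⊕ True = False
Z ↔ (W ⊕ Z) = True ↔ False = False
X → (Z ↔ (W ⊕ Z)) = False → False = True
(V → X) → (X → (Z ↔ (W ⊕ Z))) = False → True = True
W ∨ V = True ∨ True = True
X ⊕ W = False ⊕ True = True
(W ∨ V) ⊕ (X ⊕ W) = True ⊕ True = False
((V → X) → (X → (Z ↔ (W ⊕ Z)))) → ((W ∨ V) ⊕ (X ⊕ W)) = True → False = False
¬¬((Z ↔ V) ↔ ((Z ⊕ W) ↔ (Z → U))) ⊕ (((V → X) → (X → (Z ↔ (W ⊕ Z)))) → ((W ∨ V) ⊕ (X ⊕ W))) = True ⊕ False = True

True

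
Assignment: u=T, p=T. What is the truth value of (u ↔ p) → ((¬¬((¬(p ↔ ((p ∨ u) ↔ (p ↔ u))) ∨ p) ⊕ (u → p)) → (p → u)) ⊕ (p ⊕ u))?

T

u ↔ p = T ↔ T = T
p ∨ u = T ∨ T = T
p ↔ u = T ↔ T = T
(p ∨ u) ↔ (p ↔ u) = T ↔ T = T
p ↔ ((p ∨ u) ↔ (p ↔ u)) = T ↔ T = T
¬(p ↔ ((p ∨ u) ↔ (p ↔ u))) = ¬T = F
¬(p ↔ ((p ∨ u) ↔ (p ↔ u))) ∨ p = F ∨ T = T
u → p = T → T = T
(¬(p ↔ ((p ∨ u) ↔ (p ↔ u))) ∨ p) ⊕ (u → p) = T ⊕ T = F
¬((¬(p ↔ ((p ∨ u) ↔ (p ↔ u))) ∨ p) ⊕ (u → p)) = ¬F = T
¬¬((¬(p ↔ ((p ∨ u) ↔ (p ↔ u))) ∨ p) ⊕ (u → p)) = ¬T = F
p → u = T → T = T
¬¬((¬(p ↔ ((p ∨ u) ↔ (p ↔ u))) ∨ p) ⊕ (u → p)) → (p → u) = F → T = T
p ⊕ u = T ⊕ T = F
(¬¬((¬(p ↔ ((p ∨ u) ↔ (p ↔ u))) ∨ p) ⊕ (u → p)) → (p → u)) ⊕ (p ⊕ u) = T ⊕ F = T
(u ↔ p) → ((¬¬((¬(p ↔ ((p ∨ u) ↔ (p ↔ u))) ∨ p) ⊕ (u → p)) → (p → u)) ⊕ (p ⊕ u)) = T → T = T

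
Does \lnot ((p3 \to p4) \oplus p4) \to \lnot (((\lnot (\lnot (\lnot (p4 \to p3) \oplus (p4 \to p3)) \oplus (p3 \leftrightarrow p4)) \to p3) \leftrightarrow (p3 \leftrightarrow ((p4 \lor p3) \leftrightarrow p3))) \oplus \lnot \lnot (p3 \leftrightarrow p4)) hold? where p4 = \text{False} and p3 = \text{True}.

\text{False}

p3 \to p4 = \text{True} \to \text{False} = \text{False}
(p3 \to p4) \oplus p4 = \text{False} \oplus \text{False} = \text{False}
\lnot ((p3 \to p4) \oplus p4) = \lnot \text{False} = \text{True}
p4 \to p3 = \text{False} \to \text{True} = \text{True}
\lnot (p4 \to p3) = \lnot \text{True} = \text{False}
p4 \to p3 = \text{False} \to \text{True} = \text{True}
\lnot (p4 \to p3) \oplus (p4 \to p3) = \text{False} \oplus \text{True} = \text{True}
\lnot (\lnot (p4 \to p3) \oplus (p4 \to p3)) = \lnot \text{True} = \text{False}
p3 \leftrightarrow p4 = \text{True} \leftrightarrow \text{False} = \text{False}
\lnot (\lnot (p4 \to p3) \oplus (p4 \to p3)) \oplus (p3 \leftrightarrow p4) = \text{False} \oplus \text{False} = \text{False}
\lnot (\lnot (\lnot (p4 \to p3) \oplus (p4 \to p3)) \oplus (p3 \leftrightarrow p4)) = \lnot \text{False} = \text{True}
\lnot (\lnot (\lnot (p4 \to p3) \oplus (p4 \to p3)) \oplus (p3 \leftrightarrow p4)) \to p3 = \text{True} \to \text{True} = \text{True}
p4 \lor p3 = \text{False} \lor \text{True} = \text{True}
(p4 \lor p3) \leftrightarrow p3 = \text{True} \leftrightarrow \text{True} = \text{True}
p3 \leftrightarrow ((p4 \lor p3) \leftrightarrow p3) = \text{True} \leftrightarrow \text{True} = \text{True}
(\lnot (\lnot (\lnot (p4 \to p3) \oplus (p4 \to p3)) \oplus (p3 \leftrightarrow p4)) \to p3) \leftrightarrow (p3 \leftrightarrow ((p4 \lor p3) \leftrightarrow p3)) = \text{True} \leftrightarrow \text{True} = \text{True}
p3 \leftrightarrow p4 = \text{True} \leftrightarrow \text{False} = \text{False}
\lnot (p3 \leftrightarrow p4) = \lnot \text{False} = \text{True}
\lnot \lnot (p3 \leftrightarrow p4) = \lnot \text{True} = \text{False}
((\lnot (\lnot (\lnot (p4 \to p3) \oplus (p4 \to p3)) \oplus (p3 \leftrightarrow p4)) \to p3) \leftrightarrow (p3 \leftrightarrow ((p4 \lor p3) \leftrightarrow p3))) \oplus \lnot \lnot (p3 \leftrightarrow p4) = \text{True} \oplus \text{False} = \text{True}
\lnot (((\lnot (\lnot (\lnot (p4 \to p3) \oplus (p4 \to p3)) \oplus (p3 \leftrightarrow p4)) \to p3) \leftrightarrow (p3 \leftrightarrow ((p4 \lor p3) \leftrightarrow p3))) \oplus \lnot \lnot (p3 \leftrightarrow p4)) = \lnot \text{True} = \text{False}
\lnot ((p3 \to p4) \oplus p4) \to \lnot (((\lnot (\lnot (\lnot (p4 \to p3) \oplus (p4 \to p3)) \oplus (p3 \leftrightarrow p4)) \to p3) \leftrightarrow (p3 \leftrightarrow ((p4 \lor p3) \leftrightarrow p3))) \oplus \lnot \lnot (p3 \leftrightarrow p4)) = \text{True} \to \text{False} = \text{False}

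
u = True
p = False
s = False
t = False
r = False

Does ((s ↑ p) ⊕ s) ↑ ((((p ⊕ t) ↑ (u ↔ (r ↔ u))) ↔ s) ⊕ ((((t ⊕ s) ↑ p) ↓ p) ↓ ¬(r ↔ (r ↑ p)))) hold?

True

s ↑ p = False ↑ False = True
(s ↑ p) ⊕ s = True ⊕ False = True
p ⊕ t = False ⊕ False = False
r ↔ u = False ↔ True = False
u ↔ (r ↔ u) = True ↔ False = False
(p ⊕ t) ↑ (u ↔ (r ↔ u)) = False ↑ False = True
((p ⊕ t) ↑ (u ↔ (r ↔ u))) ↔ s = True ↔ False = False
t ⊕ s = False ⊕ False = False
(t ⊕ s) ↑ p = False ↑ False = True
((t ⊕ s) ↑ p) ↓ p = True ↓ False = False
r ↑ p = False ↑ False = True
r ↔ (r ↑ p) = False ↔ True = False
¬(r ↔ (r ↑ p)) = ¬False = True
(((t ⊕ s) ↑ p) ↓ p) ↓ ¬(r ↔ (r ↑ p)) = False ↓ True = False
(((p ⊕ t) ↑ (u ↔ (r ↔ u))) ↔ s) ⊕ ((((t ⊕ s) ↑ p) ↓ p) ↓ ¬(r ↔ (r ↑ p))) = False ⊕ False = False
((s ↑ p) ⊕ s) ↑ ((((p ⊕ t) ↑ (u ↔ (r ↔ u))) ↔ s) ⊕ ((((t ⊕ s) ↑ p) ↓ p) ↓ ¬(r ↔ (r ↑ p)))) = True ↑ False = True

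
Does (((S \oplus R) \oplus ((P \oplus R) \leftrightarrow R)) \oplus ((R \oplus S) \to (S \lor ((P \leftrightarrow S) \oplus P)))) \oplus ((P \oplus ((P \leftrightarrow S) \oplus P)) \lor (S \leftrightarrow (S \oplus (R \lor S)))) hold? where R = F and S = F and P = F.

T

S \oplus R = F \oplus F = F
P \oplus R = F \oplus F = F
(P \oplus R) \leftrightarrow R = F \leftrightarrow F = T
(S \oplus R) \oplus ((P \oplus R) \leftrightarrow R) = F \oplus T = T
R \oplus S = F \oplus F = F
P \leftrightarrow S = F \leftrightarrow F = T
(P \leftrightarrow S) \oplus P = T \oplus F = T
S \lor ((P \leftrightarrow S) \oplus P) = F \lor T = T
(R \oplus S) \to (S \lor ((P \leftrightarrow S) \oplus P)) = F \to T = T
((S \oplus R) \oplus ((P \oplus R) \leftrightarrow R)) \oplus ((R \oplus S) \to (S \lor ((P \leftrightarrow S) \oplus P))) = T \oplus T = F
P \leftrightarrow S = F \leftrightarrow F = T
(P \leftrightarrow S) \oplus P = T \oplus F = T
P \oplus ((P \leftrightarrow S) \oplus P) = F \oplus T = T
R \lor S = F \lor F = F
S \oplus (R \lor S) = F \oplus F = F
S \leftrightarrow (S \oplus (R \lor S)) = F \leftrightarrow F = T
(P \oplus ((P \leftrightarrow S) \oplus P)) \lor (S \leftrightarrow (S \oplus (R \lor S))) = T \lor T = T
(((S \oplus R) \oplus ((P \oplus R) \leftrightarrow R)) \oplus ((R \oplus S) \to (S \lor ((P \leftrightarrow S) \oplus P)))) \oplus ((P \oplus ((P \leftrightarrow S) \oplus P)) \lor (S \leftrightarrow (S \oplus (R \lor S)))) = F \oplus T = T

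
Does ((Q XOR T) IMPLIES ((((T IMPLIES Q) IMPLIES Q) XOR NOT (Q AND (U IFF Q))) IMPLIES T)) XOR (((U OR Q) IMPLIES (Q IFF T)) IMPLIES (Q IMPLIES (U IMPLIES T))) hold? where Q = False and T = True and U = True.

Q XOR T = False XOR True = True
T IMPLIES Q = True IMPLIES False = False
(T IMPLIES Q) IMPLIES Q = False IMPLIES False = True
U IFF Q = True IFF False = False
Q AND (U IFF Q) = False AND False = False
NOT (Q AND (U IFF Q)) = NOT False = True
((T IMPLIES Q) IMPLIES Q) XOR NOT (Q AND (U IFF Q)) = True XOR True = False
(((T IMPLIES Q) IMPLIES Q) XOR NOT (Q AND (U IFF Q))) IMPLIES T = False IMPLIES True = True
(Q XOR T) IMPLIES ((((T IMPLIES Q) IMPLIES Q) XOR NOT (Q AND (U IFF Q))) IMPLIES T) = True IMPLIES True = True
U OR Q = True OR False = True
Q IFF T = False IFF True = False
(U OR Q) IMPLIES (Q IFF T) = True IMPLIES False = False
U IMPLIES T = True IMPLIES True = True
Q IMPLIES (U IMPLIES T) = False IMPLIES True = True
((U OR Q) IMPLIES (Q IFF T)) IMPLIES (Q IMPLIES (U IMPLIES T)) = False IMPLIES True = True
((Q XOR T) IMPLIES ((((T IMPLIES Q) IMPLIES Q) XOR NOT (Q AND (U IFF Q))) IMPLIES T)) XOR (((U OR Q) IMPLIES (Q IFF T)) IMPLIES (Q IMPLIES (U IMPLIES T))) = True XOR True = False

False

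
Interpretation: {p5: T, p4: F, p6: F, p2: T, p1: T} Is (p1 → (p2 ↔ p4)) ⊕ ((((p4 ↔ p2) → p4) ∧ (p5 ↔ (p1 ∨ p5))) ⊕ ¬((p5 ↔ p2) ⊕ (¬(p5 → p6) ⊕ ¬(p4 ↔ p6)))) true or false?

Substituting p5=T, p4=F, p6=F, p2=T, p1=T:
p2 ↔ p4 = T ↔ F = F
p1 → (p2 ↔ p4) = T → F = F
p4 ↔ p2 = F ↔ T = F
(p4 ↔ p2) → p4 = F → F = T
p1 ∨ p5 = T ∨ T = T
p5 ↔ (p1 ∨ p5) = T ↔ T = T
((p4 ↔ p2) → p4) ∧ (p5 ↔ (p1 ∨ p5)) = T ∧ T = T
p5 ↔ p2 = T ↔ T = T
p5 → p6 = T → F = F
¬(p5 → p6) = ¬F = T
p4 ↔ p6 = F ↔ F = T
¬(p4 ↔ p6) = ¬T = F
¬(p5 → p6) ⊕ ¬(p4 ↔ p6) = T ⊕ F = T
(p5 ↔ p2) ⊕ (¬(p5 → p6) ⊕ ¬(p4 ↔ p6)) = T ⊕ T = F
¬((p5 ↔ p2) ⊕ (¬(p5 → p6) ⊕ ¬(p4 ↔ p6))) = ¬F = T
(((p4 ↔ p2) → p4) ∧ (p5 ↔ (p1 ∨ p5))) ⊕ ¬((p5 ↔ p2) ⊕ (¬(p5 → p6) ⊕ ¬(p4 ↔ p6))) = T ⊕ T = F
(p1 → (p2 ↔ p4)) ⊕ ((((p4 ↔ p2) → p4) ∧ (p5 ↔ (p1 ∨ p5))) ⊕ ¬((p5 ↔ p2) ⊕ (¬(p5 → p6) ⊕ ¬(p4 ↔ p6)))) = F ⊕ F = F

F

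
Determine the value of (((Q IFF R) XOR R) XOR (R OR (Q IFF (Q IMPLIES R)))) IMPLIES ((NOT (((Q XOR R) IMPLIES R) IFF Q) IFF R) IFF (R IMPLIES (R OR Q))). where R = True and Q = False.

Q IFF R = False IFF True = False
(Q IFF R) XOR R = False XOR True = True
Q IMPLIES R = False IMPLIES True = True
Q IFF (Q IMPLIES R) = False IFF True = False
R OR (Q IFF (Q IMPLIES R)) = True OR False = True
((Q IFF R) XOR R) XOR (R OR (Q IFF (Q IMPLIES R))) = True XOR True = False
Q XOR R = False XOR True = True
(Q XOR R) IMPLIES R = True IMPLIES True = True
((Q XOR R) IMPLIES R) IFF Q = True IFF False = False
NOT (((Q XOR R) IMPLIES R) IFF Q) = NOT False = True
NOT (((Q XOR R) IMPLIES R) IFF Q) IFF R = True IFF True = True
R OR Q = True OR False = True
R IMPLIES (R OR Q) = True IMPLIES True = True
(NOT (((Q XOR R) IMPLIES R) IFF Q) IFF R) IFF (R IMPLIES (R OR Q)) = True IFF True = True
(((Q IFF R) XOR R) XOR (R OR (Q IFF (Q IMPLIES R)))) IMPLIES ((NOT (((Q XOR R) IMPLIES R) IFF Q) IFF R) IFF (R IMPLIES (R OR Q))) = False IMPLIES True = True

True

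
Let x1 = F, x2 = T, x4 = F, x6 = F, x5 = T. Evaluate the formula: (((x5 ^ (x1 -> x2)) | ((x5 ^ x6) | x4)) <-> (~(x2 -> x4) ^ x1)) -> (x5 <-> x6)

x1 -> x2 = F -> T = T
x5 ^ (x1 -> x2) = T ^ T = F
x5 ^ x6 = T ^ F = T
(x5 ^ x6) | x4 = T | F = T
(x5 ^ (x1 -> x2)) | ((x5 ^ x6) | x4) = F | T = T
x2 -> x4 = T -> F = F
~(x2 -> x4) = ~F = T
~(x2 -> x4) ^ x1 = T ^ F = T
((x5 ^ (x1 -> x2)) | ((x5 ^ x6) | x4)) <-> (~(x2 -> x4) ^ x1) = T <-> T = T
x5 <-> x6 = T <-> F = F
(((x5 ^ (x1 -> x2)) | ((x5 ^ x6) | x4)) <-> (~(x2 -> x4) ^ x1)) -> (x5 <-> x6) = T -> F = F

F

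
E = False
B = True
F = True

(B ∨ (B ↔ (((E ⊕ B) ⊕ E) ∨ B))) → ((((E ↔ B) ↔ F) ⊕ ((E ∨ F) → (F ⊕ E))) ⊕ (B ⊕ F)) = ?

Substituting E=False, B=True, F=True:
E ⊕ B = False ⊕ True = True
(E ⊕ B) ⊕ E = True ⊕ False = True
((E ⊕ B) ⊕ E) ∨ B = True ∨ True = True
B ↔ (((E ⊕ B) ⊕ E) ∨ B) = True ↔ True = True
B ∨ (B ↔ (((E ⊕ B) ⊕ E) ∨ B)) = True ∨ True = True
E ↔ B = False ↔ True = False
(E ↔ B) ↔ F = False ↔ True = False
E ∨ F = False ∨ True = True
F ⊕ E = True ⊕ False = True
(E ∨ F) → (F ⊕ E) = True → True = True
((E ↔ B) ↔ F) ⊕ ((E ∨ F) → (F ⊕ E)) = False ⊕ True = True
B ⊕ F = True ⊕ True = False
(((E ↔ B) ↔ F) ⊕ ((E ∨ F) → (F ⊕ E))) ⊕ (B ⊕ F) = True ⊕ False = True
(B ∨ (B ↔ (((E ⊕ B) ⊕ E) ∨ B))) → ((((E ↔ B) ↔ F) ⊕ ((E ∨ F) → (F ⊕ E))) ⊕ (B ⊕ F)) = True → True = True

True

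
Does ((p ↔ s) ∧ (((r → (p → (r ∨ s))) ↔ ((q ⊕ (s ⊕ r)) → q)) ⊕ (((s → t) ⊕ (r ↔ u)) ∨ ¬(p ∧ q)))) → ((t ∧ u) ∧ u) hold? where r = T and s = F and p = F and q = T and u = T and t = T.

T

p ↔ s = F ↔ F = T
r ∨ s = T ∨ F = T
p → (r ∨ s) = F → T = T
r → (p → (r ∨ s)) = T → T = T
s ⊕ r = F ⊕ T = T
q ⊕ (s ⊕ r) = T ⊕ T = F
(q ⊕ (s ⊕ r)) → q = F → T = T
(r → (p → (r ∨ s))) ↔ ((q ⊕ (s ⊕ r)) → q) = T ↔ T = T
s → t = F → T = T
r ↔ u = T ↔ T = T
(s → t) ⊕ (r ↔ u) = T ⊕ T = F
p ∧ q = F ∧ T = F
¬(p ∧ q) = ¬F = T
((s → t) ⊕ (r ↔ u)) ∨ ¬(p ∧ q) = F ∨ T = T
((r → (p → (r ∨ s))) ↔ ((q ⊕ (s ⊕ r)) → q)) ⊕ (((s → t) ⊕ (r ↔ u)) ∨ ¬(p ∧ q)) = T ⊕ T = F
(p ↔ s) ∧ (((r → (p → (r ∨ s))) ↔ ((q ⊕ (s ⊕ r)) → q)) ⊕ (((s → t) ⊕ (r ↔ u)) ∨ ¬(p ∧ q))) = T ∧ F = F
t ∧ u = T ∧ T = T
(t ∧ u) ∧ u = T ∧ T = T
((p ↔ s) ∧ (((r → (p → (r ∨ s))) ↔ ((q ⊕ (s ⊕ r)) → q)) ⊕ (((s → t) ⊕ (r ↔ u)) ∨ ¬(p ∧ q)))) → ((t ∧ u) ∧ u) = F → T = T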